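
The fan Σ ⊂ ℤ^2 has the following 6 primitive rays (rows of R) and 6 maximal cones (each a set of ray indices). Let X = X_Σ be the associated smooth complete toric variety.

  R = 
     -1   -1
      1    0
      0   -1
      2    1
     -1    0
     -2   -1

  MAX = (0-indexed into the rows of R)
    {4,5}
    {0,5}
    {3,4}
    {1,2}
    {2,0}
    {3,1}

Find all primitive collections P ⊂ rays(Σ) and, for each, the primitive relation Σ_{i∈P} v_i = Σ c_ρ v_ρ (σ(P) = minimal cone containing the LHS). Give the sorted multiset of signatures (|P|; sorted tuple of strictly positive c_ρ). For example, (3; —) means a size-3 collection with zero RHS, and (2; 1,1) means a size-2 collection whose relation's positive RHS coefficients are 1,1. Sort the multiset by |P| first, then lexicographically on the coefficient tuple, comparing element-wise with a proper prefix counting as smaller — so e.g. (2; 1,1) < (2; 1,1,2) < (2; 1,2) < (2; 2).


Σ has 9 primitive collections:

  • {1,4}:  v_{1} + v_{4} = 0 ; sig = (2; —)
  • {3,5}:  v_{3} + v_{5} = 0 ; sig = (2; —)
  • {0,1}:  v_{0} + v_{1} = v_{2} ; sig = (2; 1)
  • {0,3}:  v_{0} + v_{3} = v_{1} ; sig = (2; 1)
  • {0,4}:  v_{0} + v_{4} = v_{5} ; sig = (2; 1)
  • {1,5}:  v_{1} + v_{5} = v_{0} ; sig = (2; 1)
  • {2,4}:  v_{2} + v_{4} = v_{0} ; sig = (2; 1)
  • {2,3}:  v_{2} + v_{3} = 2·v_{1} ; sig = (2; 2)
  • {2,5}:  v_{2} + v_{5} = 2·v_{0} ; sig = (2; 2)

Sorted signature multiset PRS(X):
[(2; —), (2; —), (2; 1), (2; 1), (2; 1), (2; 1), (2; 1), (2; 2), (2; 2)]


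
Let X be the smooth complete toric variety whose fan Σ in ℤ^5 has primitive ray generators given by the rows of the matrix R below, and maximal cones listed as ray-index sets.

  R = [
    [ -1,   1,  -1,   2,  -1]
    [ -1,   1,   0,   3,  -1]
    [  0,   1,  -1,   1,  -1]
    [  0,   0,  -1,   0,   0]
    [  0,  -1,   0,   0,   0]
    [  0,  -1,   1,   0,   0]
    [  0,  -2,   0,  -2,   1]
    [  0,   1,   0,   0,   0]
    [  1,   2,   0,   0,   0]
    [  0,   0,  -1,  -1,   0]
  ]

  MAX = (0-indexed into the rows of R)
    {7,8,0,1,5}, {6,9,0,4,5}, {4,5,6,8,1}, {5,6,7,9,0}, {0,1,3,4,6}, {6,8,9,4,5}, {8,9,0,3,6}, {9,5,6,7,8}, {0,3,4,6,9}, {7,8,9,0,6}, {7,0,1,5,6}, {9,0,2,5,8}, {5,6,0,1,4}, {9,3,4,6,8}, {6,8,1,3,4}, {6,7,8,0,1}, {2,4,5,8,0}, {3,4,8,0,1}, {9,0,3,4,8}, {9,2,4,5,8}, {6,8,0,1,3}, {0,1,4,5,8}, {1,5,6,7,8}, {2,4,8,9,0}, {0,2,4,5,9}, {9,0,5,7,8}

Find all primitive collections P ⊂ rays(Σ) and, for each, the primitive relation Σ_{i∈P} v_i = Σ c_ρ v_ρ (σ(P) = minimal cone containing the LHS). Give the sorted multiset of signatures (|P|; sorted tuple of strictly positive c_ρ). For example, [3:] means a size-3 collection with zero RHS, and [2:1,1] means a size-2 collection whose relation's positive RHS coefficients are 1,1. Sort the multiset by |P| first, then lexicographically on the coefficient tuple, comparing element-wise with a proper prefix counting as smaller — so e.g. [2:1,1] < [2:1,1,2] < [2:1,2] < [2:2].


The 11 primitive collections of Σ (r=10, n=5):

  P={4,7}:  v_{4} + v_{7} = 0  ⟹  sig = [2:]
  P={1,9}:  v_{1} + v_{9} = v_{0}  ⟹  sig = [2:1]
  P={3,5}:  v_{3} + v_{5} = v_{4}  ⟹  sig = [2:1]
  P={2,6}:  v_{2} + v_{6} = v_{4} + v_{9}  ⟹  sig = [2:1,1]
  P={3,7}:  v_{3} + v_{7} = v_{0} + v_{6} + v_{8}  ⟹  sig = [2:1,1,1]
  P={2,7}:  v_{2} + v_{7} = v_{0} + v_{5} + v_{8} + v_{9}  ⟹  sig = [2:1,1,1,1]
  P={1,2}:  v_{1} + v_{2} = 2·v_{0} + v_{4} + v_{5} + v_{8}  ⟹  sig = [2:1,1,1,2]
  P={2,3}:  v_{2} + v_{3} = v_{0} + 2·v_{4} + v_{8} + v_{9}  ⟹  sig = [2:1,1,1,2]
  P={0,5,6,8}:  v_{0} + v_{5} + v_{6} + v_{8} = 0  ⟹  sig = [4:]
  P={0,4,6,8}:  v_{0} + v_{4} + v_{6} + v_{8} = v_{3}  ⟹  sig = [4:1]
  P={0,4,5,8,9}:  v_{0} + v_{4} + v_{5} + v_{8} + v_{9} = v_{2}  ⟹  sig = [5:1]

Sorted signature multiset PRS(X):
[[2:], [2:1], [2:1], [2:1,1], [2:1,1,1], [2:1,1,1,1], [2:1,1,1,2], [2:1,1,1,2], [4:], [4:1], [5:1]]


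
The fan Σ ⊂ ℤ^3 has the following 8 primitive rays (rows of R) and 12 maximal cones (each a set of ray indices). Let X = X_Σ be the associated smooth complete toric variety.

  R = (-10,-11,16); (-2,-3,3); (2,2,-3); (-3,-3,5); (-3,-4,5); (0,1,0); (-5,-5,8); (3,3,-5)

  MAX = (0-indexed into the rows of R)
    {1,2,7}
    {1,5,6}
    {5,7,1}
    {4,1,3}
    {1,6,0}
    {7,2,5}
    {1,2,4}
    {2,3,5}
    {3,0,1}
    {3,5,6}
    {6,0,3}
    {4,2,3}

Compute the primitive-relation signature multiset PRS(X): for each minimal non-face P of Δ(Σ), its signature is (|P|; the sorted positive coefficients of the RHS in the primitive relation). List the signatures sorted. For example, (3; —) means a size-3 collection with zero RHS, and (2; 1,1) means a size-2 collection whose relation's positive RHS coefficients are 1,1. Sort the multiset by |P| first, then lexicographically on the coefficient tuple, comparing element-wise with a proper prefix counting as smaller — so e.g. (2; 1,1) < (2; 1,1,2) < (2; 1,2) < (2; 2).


14 minimal non-faces of Δ(Σ) (on 8 rays):

  P={3,7}:  v_{3} + v_{7} = 0  so sig = (2; —)
  P={2,6}:  v_{2} + v_{6} = v_{3}  so sig = (2; 1)
  P={4,5}:  v_{4} + v_{5} = v_{3}  so sig = (2; 1)
  P={0,7}:  v_{0} + v_{7} = v_{1} + v_{6}  so sig = (2; 1,1)
  P={4,7}:  v_{4} + v_{7} = v_{1} + v_{2}  so sig = (2; 1,1)
  P={6,7}:  v_{6} + v_{7} = v_{1} + v_{5}  so sig = (2; 1,1)
  P={0,2}:  v_{0} + v_{2} = v_{1} + 2·v_{3}  so sig = (2; 1,2)
  P={4,6}:  v_{4} + v_{6} = v_{1} + 2·v_{3}  so sig = (2; 1,2)
  P={0,5}:  v_{0} + v_{5} = 2·v_{6}  so sig = (2; 2)
  P={0,4}:  v_{0} + v_{4} = 2·v_{1} + 3·v_{3}  so sig = (2; 2,3)
  P={1,2,5}:  v_{1} + v_{2} + v_{5} = 0  so sig = (3; —)
  P={1,2,3}:  v_{1} + v_{2} + v_{3} = v_{4}  so sig = (3; 1)
  P={1,3,5}:  v_{1} + v_{3} + v_{5} = v_{6}  so sig = (3; 1)
  P={1,3,6}:  v_{1} + v_{3} + v_{6} = v_{0}  so sig = (3; 1)

Hence PRS(X_Σ) =
[(2; —), (2; 1), (2; 1), (2; 1,1), (2; 1,1), (2; 1,1), (2; 1,2), (2; 1,2), (2; 2), (2; 2,3), (3; —), (3; 1), (3; 1), (3; 1)]


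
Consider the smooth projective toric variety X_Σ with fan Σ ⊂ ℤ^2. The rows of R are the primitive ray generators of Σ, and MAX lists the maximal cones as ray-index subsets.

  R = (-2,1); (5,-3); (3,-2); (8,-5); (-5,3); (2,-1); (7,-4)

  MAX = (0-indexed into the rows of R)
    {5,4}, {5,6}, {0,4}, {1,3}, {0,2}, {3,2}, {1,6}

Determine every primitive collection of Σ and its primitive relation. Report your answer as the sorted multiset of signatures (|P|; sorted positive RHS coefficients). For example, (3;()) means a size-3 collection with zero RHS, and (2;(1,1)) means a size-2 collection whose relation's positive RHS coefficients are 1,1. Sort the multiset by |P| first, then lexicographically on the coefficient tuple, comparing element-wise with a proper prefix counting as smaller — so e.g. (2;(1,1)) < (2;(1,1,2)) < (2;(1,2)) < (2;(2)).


Primitive collections (14):

  P = {0,5}:  v_{0} + v_{5} = 0  so sig = (2;())
  P = {1,4}:  v_{1} + v_{4} = 0  so sig = (2;())
  P = {0,1}:  v_{0} + v_{1} = v_{2}  so sig = (2;(1))
  P = {0,6}:  v_{0} + v_{6} = v_{1}  so sig = (2;(1))
  P = {1,2}:  v_{1} + v_{2} = v_{3}  so sig = (2;(1))
  P = {1,5}:  v_{1} + v_{5} = v_{6}  so sig = (2;(1))
  P = {2,4}:  v_{2} + v_{4} = v_{0}  so sig = (2;(1))
  P = {2,5}:  v_{2} + v_{5} = v_{1}  so sig = (2;(1))
  P = {3,4}:  v_{3} + v_{4} = v_{2}  so sig = (2;(1))
  P = {4,6}:  v_{4} + v_{6} = v_{5}  so sig = (2;(1))
  P = {0,3}:  v_{0} + v_{3} = 2·v_{2}  so sig = (2;(2))
  P = {2,6}:  v_{2} + v_{6} = 2·v_{1}  so sig = (2;(2))
  P = {3,5}:  v_{3} + v_{5} = 2·v_{1}  so sig = (2;(2))
  P = {3,6}:  v_{3} + v_{6} = 3·v_{1}  so sig = (2;(3))

Hence PRS(X_Σ) =
[(2;()), (2;()), (2;(1)), (2;(1)), (2;(1)), (2;(1)), (2;(1)), (2;(1)), (2;(1)), (2;(1)), (2;(2)), (2;(2)), (2;(2)), (2;(3))]


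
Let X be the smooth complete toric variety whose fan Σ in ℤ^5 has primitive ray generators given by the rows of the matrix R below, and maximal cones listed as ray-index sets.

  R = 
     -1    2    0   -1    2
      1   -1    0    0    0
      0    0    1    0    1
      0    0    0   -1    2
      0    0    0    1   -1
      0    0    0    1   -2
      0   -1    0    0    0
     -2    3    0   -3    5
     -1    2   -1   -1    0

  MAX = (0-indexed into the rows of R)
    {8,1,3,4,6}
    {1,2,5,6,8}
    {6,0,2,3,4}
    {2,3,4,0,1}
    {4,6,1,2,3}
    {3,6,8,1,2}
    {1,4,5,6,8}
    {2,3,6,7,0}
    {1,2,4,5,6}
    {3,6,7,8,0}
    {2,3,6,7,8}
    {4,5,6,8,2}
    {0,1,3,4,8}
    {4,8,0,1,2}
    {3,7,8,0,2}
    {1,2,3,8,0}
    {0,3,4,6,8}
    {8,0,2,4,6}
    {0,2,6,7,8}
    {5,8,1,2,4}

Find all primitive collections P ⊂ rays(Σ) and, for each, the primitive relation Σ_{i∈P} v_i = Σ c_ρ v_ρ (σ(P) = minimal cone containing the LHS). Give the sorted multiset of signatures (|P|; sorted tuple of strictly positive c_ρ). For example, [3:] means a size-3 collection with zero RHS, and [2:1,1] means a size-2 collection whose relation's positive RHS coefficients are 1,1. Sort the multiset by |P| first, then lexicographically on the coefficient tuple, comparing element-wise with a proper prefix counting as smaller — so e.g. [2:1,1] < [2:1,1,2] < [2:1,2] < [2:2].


|primitive collections| = 9. Relations:

  P = {3,5}:  v_{3} + v_{5} = 0 ; sig = [2:]
  P = {0,5}:  v_{0} + v_{5} = v_{2} + v_{4} + v_{8} ; sig = [2:1,1,1]
  P = {5,7}:  v_{5} + v_{7} = v_{0} + v_{2} + v_{6} + v_{8} ; sig = [2:1,1,1,1]
  P = {1,7}:  v_{1} + v_{7} = v_{2} + 2·v_{3} + v_{8} ; sig = [2:1,1,2]
  P = {4,7}:  v_{4} + v_{7} = 2·v_{0} + v_{6} ; sig = [2:1,2]
  P = {0,1,6}:  v_{0} + v_{1} + v_{6} = v_{3} ; sig = [3:1]
  P = {2,3,4,8}:  v_{2} + v_{3} + v_{4} + v_{8} = v_{0} ; sig = [4:1]
  P = {1,2,4,6,8}:  v_{1} + v_{2} + v_{4} + v_{6} + v_{8} = 0 ; sig = [5:]
  P = {0,2,3,6,8}:  v_{0} + v_{2} + v_{3} + v_{6} + v_{8} = v_{7} ; sig = [5:1]

Hence PRS(X_Σ) =
{ [2:],  [2:1,1,1],  [2:1,1,1,1],  [2:1,1,2],  [2:1,2],  [3:1],  [4:1],  [5:],  [5:1] }


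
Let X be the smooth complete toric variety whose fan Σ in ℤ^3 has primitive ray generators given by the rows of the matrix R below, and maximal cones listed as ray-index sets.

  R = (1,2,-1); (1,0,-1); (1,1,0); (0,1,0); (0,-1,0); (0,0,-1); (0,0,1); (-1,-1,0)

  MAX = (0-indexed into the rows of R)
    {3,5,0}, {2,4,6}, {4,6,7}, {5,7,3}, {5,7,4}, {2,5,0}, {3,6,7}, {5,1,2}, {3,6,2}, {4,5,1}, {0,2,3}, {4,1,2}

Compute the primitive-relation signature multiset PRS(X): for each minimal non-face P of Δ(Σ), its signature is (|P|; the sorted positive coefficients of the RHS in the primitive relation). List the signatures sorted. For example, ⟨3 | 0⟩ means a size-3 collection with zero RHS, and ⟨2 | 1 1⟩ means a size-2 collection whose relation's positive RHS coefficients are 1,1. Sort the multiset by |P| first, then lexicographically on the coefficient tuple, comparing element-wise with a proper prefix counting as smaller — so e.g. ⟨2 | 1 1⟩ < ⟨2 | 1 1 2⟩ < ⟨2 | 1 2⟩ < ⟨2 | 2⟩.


|primitive collections| = 12. Relations:

  P = {2,7}:  v_{2} + v_{7} = 0 ; sig = ⟨2 | 0⟩
  P = {3,4}:  v_{3} + v_{4} = 0 ; sig = ⟨2 | 0⟩
  P = {5,6}:  v_{5} + v_{6} = 0 ; sig = ⟨2 | 0⟩
  P = {0,4}:  v_{0} + v_{4} = v_{2} + v_{5} ; sig = ⟨2 | 1 1⟩
  P = {0,6}:  v_{0} + v_{6} = v_{2} + v_{3} ; sig = ⟨2 | 1 1⟩
  P = {0,7}:  v_{0} + v_{7} = v_{3} + v_{5} ; sig = ⟨2 | 1 1⟩
  P = {1,3}:  v_{1} + v_{3} = v_{2} + v_{5} ; sig = ⟨2 | 1 1⟩
  P = {1,6}:  v_{1} + v_{6} = v_{2} + v_{4} ; sig = ⟨2 | 1 1⟩
  P = {1,7}:  v_{1} + v_{7} = v_{4} + v_{5} ; sig = ⟨2 | 1 1⟩
  P = {0,1}:  v_{0} + v_{1} = 2·v_{2} + 2·v_{5} ; sig = ⟨2 | 2 2⟩
  P = {2,3,5}:  v_{2} + v_{3} + v_{5} = v_{0} ; sig = ⟨3 | 1⟩
  P = {2,4,5}:  v_{2} + v_{4} + v_{5} = v_{1} ; sig = ⟨3 | 1⟩

Hence PRS(X_Σ) =
[⟨2 | 0⟩, ⟨2 | 0⟩, ⟨2 | 0⟩, ⟨2 | 1 1⟩, ⟨2 | 1 1⟩, ⟨2 | 1 1⟩, ⟨2 | 1 1⟩, ⟨2 | 1 1⟩, ⟨2 | 1 1⟩, ⟨2 | 2 2⟩, ⟨3 | 1⟩, ⟨3 | 1⟩]


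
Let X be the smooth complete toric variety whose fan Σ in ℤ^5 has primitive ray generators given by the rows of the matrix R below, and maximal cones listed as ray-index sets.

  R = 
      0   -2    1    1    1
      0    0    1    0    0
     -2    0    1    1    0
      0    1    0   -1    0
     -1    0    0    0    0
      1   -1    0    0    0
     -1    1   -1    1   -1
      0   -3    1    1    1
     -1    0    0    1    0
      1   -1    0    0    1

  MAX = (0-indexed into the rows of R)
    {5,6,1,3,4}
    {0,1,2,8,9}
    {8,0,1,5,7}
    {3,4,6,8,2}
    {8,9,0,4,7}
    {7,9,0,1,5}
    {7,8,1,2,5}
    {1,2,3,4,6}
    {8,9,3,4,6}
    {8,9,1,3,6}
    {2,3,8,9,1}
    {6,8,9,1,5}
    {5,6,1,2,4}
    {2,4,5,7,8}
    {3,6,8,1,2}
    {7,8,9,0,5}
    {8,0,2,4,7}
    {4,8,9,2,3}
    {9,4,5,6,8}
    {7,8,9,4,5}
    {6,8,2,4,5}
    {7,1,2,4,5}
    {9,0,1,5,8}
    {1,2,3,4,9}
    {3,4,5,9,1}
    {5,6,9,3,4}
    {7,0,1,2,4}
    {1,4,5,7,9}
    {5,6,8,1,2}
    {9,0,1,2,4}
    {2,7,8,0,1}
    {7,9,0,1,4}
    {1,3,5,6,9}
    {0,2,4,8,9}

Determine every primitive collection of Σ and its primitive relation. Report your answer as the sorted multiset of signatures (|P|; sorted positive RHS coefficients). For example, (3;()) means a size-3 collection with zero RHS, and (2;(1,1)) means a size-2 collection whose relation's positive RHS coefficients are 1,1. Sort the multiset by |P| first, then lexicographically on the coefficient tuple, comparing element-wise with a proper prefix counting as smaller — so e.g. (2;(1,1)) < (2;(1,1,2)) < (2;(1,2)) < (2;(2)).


14 minimal non-faces of Δ(Σ) (on 10 rays):

  • {0,3}:  v_{0} + v_{3} = v_{1} + v_{4} + v_{9} — sig = (2;(1,1,1))
  • {3,7}:  v_{3} + v_{7} = v_{1} + 2·v_{4} + v_{5} + v_{9} — sig = (2;(1,1,1,2))
  • {0,6}:  v_{0} + v_{6} = v_{5} + 2·v_{8} — sig = (2;(1,2))
  • {6,7}:  v_{6} + v_{7} = v_{4} + 2·v_{5} + 2·v_{8} — sig = (2;(1,2,2))
  • {3,5,8}:  v_{3} + v_{5} + v_{8} = 0 — sig = (3;())
  • {0,4,5}:  v_{0} + v_{4} + v_{5} = v_{7} — sig = (3;(1))
  • {1,4,8}:  v_{1} + v_{4} + v_{8} = v_{2} — sig = (3;(1))
  • {2,5,9}:  v_{2} + v_{5} + v_{9} = v_{0} — sig = (3;(1))
  • {2,3,5}:  v_{2} + v_{3} + v_{5} = v_{1} + v_{4} — sig = (3;(1,1))
  • {0,2,5}:  v_{0} + v_{2} + v_{5} = v_{1} + v_{7} + v_{8} — sig = (3;(1,1,1))
  • {2,7,9}:  v_{2} + v_{7} + v_{9} = 2·v_{0} + v_{4} — sig = (3;(1,2))
  • {2,6,9}:  v_{2} + v_{6} + v_{9} = 2·v_{8} — sig = (3;(2))
  • {1,4,6,9}:  v_{1} + v_{4} + v_{6} + v_{9} = v_{8} — sig = (4;(1))
  • {1,7,8,9}:  v_{1} + v_{7} + v_{8} + v_{9} = 2·v_{0} — sig = (4;(2))

Hence PRS(X_Σ) =
    |P|=2: 4 collections, coeffs (1,1,1), (1,1,1,2), (1,2), (1,2,2)
    |P|=3: 8 collections, coeffs (), (1), (1), (1), (1,1), (1,1,1), (1,2), (2)
    |P|=4: 2 collections, coeffs (1), (2)


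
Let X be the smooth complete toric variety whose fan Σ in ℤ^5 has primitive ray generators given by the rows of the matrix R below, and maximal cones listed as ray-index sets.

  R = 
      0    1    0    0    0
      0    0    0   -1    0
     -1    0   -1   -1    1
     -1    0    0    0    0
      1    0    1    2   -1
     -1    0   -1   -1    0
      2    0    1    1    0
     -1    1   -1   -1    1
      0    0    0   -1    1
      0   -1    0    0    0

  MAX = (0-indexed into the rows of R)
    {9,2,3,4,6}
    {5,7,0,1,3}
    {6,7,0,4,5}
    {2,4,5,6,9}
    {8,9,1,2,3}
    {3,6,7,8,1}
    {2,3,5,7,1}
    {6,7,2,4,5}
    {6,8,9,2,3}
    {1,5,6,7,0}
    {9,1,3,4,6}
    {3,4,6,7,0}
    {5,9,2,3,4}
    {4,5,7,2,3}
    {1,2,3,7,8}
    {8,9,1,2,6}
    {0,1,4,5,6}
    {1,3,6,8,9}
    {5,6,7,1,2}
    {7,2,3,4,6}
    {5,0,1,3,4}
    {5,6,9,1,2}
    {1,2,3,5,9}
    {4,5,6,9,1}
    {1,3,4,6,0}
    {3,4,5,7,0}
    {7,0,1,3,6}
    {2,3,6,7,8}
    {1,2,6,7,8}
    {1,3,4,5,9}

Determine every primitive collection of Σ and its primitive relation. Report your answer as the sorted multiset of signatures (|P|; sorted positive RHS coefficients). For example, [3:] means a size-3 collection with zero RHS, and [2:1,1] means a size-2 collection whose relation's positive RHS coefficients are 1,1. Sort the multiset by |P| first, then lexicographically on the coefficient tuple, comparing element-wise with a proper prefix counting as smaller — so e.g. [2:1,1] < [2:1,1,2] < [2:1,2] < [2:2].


Minimal non-faces — 10 found among 10 rays, 30 max cones:

  P={0,9}:  v_{0} + v_{9} = 0 — sig = [2:]
  P={0,2}:  v_{0} + v_{2} = v_{7} — sig = [2:1]
  P={7,9}:  v_{7} + v_{9} = v_{2} — sig = [2:1]
  P={4,8}:  v_{4} + v_{8} = v_{3} + v_{6} — sig = [2:1,1]
  P={5,8}:  v_{5} + v_{8} = v_{1} + v_{2} — sig = [2:1,1]
  P={0,8}:  v_{0} + v_{8} = v_{1} + v_{3} + v_{6} + v_{7} — sig = [2:1,1,1,1]
  P={1,2,4}:  v_{1} + v_{2} + v_{4} = 0 — sig = [3:]
  P={3,5,6}:  v_{3} + v_{5} + v_{6} = 0 — sig = [3:]
  P={1,4,7}:  v_{1} + v_{4} + v_{7} = v_{0} — sig = [3:1]
  P={1,2,3,6}:  v_{1} + v_{2} + v_{3} + v_{6} = v_{8} — sig = [4:1]

Hence PRS(X_Σ) =
[[2:], [2:1], [2:1], [2:1,1], [2:1,1], [2:1,1,1,1], [3:], [3:], [3:1], [4:1]]


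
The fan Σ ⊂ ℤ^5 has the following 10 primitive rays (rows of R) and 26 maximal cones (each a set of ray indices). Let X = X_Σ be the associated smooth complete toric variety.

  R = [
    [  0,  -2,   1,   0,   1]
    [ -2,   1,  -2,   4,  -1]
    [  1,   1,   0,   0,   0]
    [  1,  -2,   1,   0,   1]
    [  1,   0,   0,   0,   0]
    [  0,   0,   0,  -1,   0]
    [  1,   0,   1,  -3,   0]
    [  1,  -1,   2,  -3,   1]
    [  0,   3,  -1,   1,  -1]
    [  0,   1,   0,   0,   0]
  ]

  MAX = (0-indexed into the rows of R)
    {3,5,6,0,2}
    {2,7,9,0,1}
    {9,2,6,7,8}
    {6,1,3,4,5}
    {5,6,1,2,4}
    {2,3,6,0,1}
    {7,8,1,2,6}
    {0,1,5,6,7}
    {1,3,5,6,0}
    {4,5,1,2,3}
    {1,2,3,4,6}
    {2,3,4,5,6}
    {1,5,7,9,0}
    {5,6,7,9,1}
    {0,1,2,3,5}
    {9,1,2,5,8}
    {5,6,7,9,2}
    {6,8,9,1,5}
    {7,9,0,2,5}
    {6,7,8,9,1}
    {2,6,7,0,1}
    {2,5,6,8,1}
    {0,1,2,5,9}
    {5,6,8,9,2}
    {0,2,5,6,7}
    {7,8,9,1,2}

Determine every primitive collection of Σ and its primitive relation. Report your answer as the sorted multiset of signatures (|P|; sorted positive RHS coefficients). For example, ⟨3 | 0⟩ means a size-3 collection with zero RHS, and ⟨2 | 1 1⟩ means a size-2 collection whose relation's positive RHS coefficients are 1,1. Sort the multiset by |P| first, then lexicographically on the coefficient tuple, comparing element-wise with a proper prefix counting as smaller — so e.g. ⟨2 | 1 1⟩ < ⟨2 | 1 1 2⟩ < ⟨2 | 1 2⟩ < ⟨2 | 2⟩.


Primitive collections (14):

  {0,4}:  v_{0} + v_{4} = v_{3}  ⇒ sig = ⟨2 | 1⟩
  {4,9}:  v_{4} + v_{9} = v_{2}  ⇒ sig = ⟨2 | 1⟩
  {3,9}:  v_{3} + v_{9} = v_{0} + v_{2}  ⇒ sig = ⟨2 | 1 1⟩
  {0,8}:  v_{0} + v_{8} = v_{1} + v_{2} + v_{7}  ⇒ sig = ⟨2 | 1 1 1⟩
  {4,7}:  v_{4} + v_{7} = v_{0} + v_{2} + v_{6}  ⇒ sig = ⟨2 | 1 1 1⟩
  {3,8}:  v_{3} + v_{8} = v_{0} + v_{1} + 2·v_{2} + v_{6}  ⇒ sig = ⟨2 | 1 1 1 2⟩
  {3,7}:  v_{3} + v_{7} = 2·v_{0} + v_{2} + v_{6}  ⇒ sig = ⟨2 | 1 1 2⟩
  {4,8}:  v_{4} + v_{8} = v_{1} + 2·v_{2} + v_{6}  ⇒ sig = ⟨2 | 1 1 2⟩
  {0,6,9}:  v_{0} + v_{6} + v_{9} = v_{7}  ⇒ sig = ⟨3 | 1⟩
  {5,7,8}:  v_{5} + v_{7} + v_{8} = v_{6} + 2·v_{9}  ⇒ sig = ⟨3 | 1 2⟩
  {1,2,5,7}:  v_{1} + v_{2} + v_{5} + v_{7} = v_{9}  ⇒ sig = ⟨4 | 1⟩
  {1,2,6,9}:  v_{1} + v_{2} + v_{6} + v_{9} = v_{8}  ⇒ sig = ⟨4 | 1⟩
  {0,1,2,5,6}:  v_{0} + v_{1} + v_{2} + v_{5} + v_{6} = 0  ⇒ sig = ⟨5 | 0⟩
  {1,2,3,5,6}:  v_{1} + v_{2} + v_{3} + v_{5} + v_{6} = v_{4}  ⇒ sig = ⟨5 | 1⟩

Sorted signature multiset PRS(X):
    ⟨2 | 1⟩
    ⟨2 | 1⟩
    ⟨2 | 1 1⟩
    ⟨2 | 1 1 1⟩
    ⟨2 | 1 1 1⟩
    ⟨2 | 1 1 1 2⟩
    ⟨2 | 1 1 2⟩
    ⟨2 | 1 1 2⟩
    ⟨3 | 1⟩
    ⟨3 | 1 2⟩
    ⟨4 | 1⟩
    ⟨4 | 1⟩
    ⟨5 | 0⟩
    ⟨5 | 1⟩


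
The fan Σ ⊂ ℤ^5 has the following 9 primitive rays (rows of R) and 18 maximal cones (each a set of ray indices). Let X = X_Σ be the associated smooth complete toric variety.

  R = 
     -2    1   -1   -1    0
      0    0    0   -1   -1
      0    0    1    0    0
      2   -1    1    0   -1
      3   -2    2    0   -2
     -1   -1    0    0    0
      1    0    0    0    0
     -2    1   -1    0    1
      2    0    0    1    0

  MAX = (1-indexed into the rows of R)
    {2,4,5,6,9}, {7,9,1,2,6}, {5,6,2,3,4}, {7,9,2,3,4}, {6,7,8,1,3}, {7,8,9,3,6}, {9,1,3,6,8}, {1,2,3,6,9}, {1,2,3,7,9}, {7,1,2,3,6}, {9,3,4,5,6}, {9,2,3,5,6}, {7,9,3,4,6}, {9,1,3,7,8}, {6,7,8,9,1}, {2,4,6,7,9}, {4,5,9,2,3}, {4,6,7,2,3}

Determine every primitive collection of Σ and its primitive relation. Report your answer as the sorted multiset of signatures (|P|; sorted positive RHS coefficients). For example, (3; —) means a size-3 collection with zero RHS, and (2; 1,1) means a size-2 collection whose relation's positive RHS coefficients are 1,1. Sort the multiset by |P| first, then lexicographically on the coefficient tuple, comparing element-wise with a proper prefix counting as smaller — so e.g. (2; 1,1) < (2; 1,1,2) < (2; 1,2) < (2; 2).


9 minimal non-faces of Δ(Σ) (on 9 rays):

  • {4,8}:  v_{4} + v_{8} = 0  ⟹  sig = (2; —)
  • {1,4}:  v_{1} + v_{4} = v_{2}  ⟹  sig = (2; 1)
  • {2,8}:  v_{2} + v_{8} = v_{1}  ⟹  sig = (2; 1)
  • {5,8}:  v_{5} + v_{8} = v_{2} + v_{3} + v_{6} + v_{9}  ⟹  sig = (2; 1,1,1,1)
  • {1,5}:  v_{1} + v_{5} = 2·v_{2} + v_{3} + v_{6} + v_{9}  ⟹  sig = (2; 1,1,1,2)
  • {5,7}:  v_{5} + v_{7} = 2·v_{4}  ⟹  sig = (2; 2)
  • {1,3,6,7,9}:  v_{1} + v_{3} + v_{6} + v_{7} + v_{9} = 0  ⟹  sig = (5; —)
  • {2,3,4,6,9}:  v_{2} + v_{3} + v_{4} + v_{6} + v_{9} = v_{5}  ⟹  sig = (5; 1)
  • {2,3,6,7,9}:  v_{2} + v_{3} + v_{6} + v_{7} + v_{9} = v_{4}  ⟹  sig = (5; 1)

Signatures (|P|; sorted positive RHS coefficients), sorted:
{ (2; —),  (2; 1) ×2,  (2; 1,1,1,1),  (2; 1,1,1,2),  (2; 2),  (5; —),  (5; 1) ×2 }


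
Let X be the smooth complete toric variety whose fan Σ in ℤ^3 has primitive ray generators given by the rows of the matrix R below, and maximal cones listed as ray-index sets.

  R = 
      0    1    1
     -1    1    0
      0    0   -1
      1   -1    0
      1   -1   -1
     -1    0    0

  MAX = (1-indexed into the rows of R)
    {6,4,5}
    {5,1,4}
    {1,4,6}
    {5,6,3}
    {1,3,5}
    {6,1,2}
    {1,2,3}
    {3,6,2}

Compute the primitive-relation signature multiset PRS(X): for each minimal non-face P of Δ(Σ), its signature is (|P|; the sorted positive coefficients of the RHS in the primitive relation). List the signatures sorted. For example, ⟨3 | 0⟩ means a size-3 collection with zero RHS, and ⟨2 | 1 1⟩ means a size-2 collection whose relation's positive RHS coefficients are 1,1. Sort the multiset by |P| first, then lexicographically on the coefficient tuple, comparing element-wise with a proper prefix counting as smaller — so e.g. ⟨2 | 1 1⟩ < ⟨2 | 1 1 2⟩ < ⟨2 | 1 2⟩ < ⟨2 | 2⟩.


Minimal non-faces — 5 found among 6 rays, 8 max cones:

  • {2,4}:  v_{2} + v_{4} = 0  ⟹  sig = ⟨2 | 0⟩
  • {2,5}:  v_{2} + v_{5} = v_{3}  ⟹  sig = ⟨2 | 1⟩
  • {3,4}:  v_{3} + v_{4} = v_{5}  ⟹  sig = ⟨2 | 1⟩
  • {1,5,6}:  v_{1} + v_{5} + v_{6} = 0  ⟹  sig = ⟨3 | 0⟩
  • {1,3,6}:  v_{1} + v_{3} + v_{6} = v_{2}  ⟹  sig = ⟨3 | 1⟩

Sorted signature multiset PRS(X):
    |P|=2: 3 collections, coeffs (), (1), (1)
    |P|=3: 2 collections, coeffs (), (1)


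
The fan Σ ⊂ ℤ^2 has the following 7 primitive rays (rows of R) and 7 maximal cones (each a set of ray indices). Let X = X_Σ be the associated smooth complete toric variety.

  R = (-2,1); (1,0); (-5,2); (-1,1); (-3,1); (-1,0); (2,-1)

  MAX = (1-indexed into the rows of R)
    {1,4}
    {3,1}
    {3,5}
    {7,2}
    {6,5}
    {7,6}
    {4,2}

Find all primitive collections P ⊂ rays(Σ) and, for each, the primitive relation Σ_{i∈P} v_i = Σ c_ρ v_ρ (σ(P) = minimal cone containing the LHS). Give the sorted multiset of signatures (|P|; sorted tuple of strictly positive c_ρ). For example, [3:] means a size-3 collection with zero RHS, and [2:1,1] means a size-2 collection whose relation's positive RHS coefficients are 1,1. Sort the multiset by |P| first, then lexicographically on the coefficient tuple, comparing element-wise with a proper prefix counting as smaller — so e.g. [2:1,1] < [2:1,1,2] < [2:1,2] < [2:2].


Δ(Σ) — 7 vertices, 14 min non-faces:

  • {1,7}:  v_{1} + v_{7} = 0  ⟹  sig = [2:]
  • {2,6}:  v_{2} + v_{6} = 0  ⟹  sig = [2:]
  • {1,2}:  v_{1} + v_{2} = v_{4}  ⟹  sig = [2:1]
  • {1,5}:  v_{1} + v_{5} = v_{3}  ⟹  sig = [2:1]
  • {1,6}:  v_{1} + v_{6} = v_{5}  ⟹  sig = [2:1]
  • {2,5}:  v_{2} + v_{5} = v_{1}  ⟹  sig = [2:1]
  • {3,7}:  v_{3} + v_{7} = v_{5}  ⟹  sig = [2:1]
  • {4,6}:  v_{4} + v_{6} = v_{1}  ⟹  sig = [2:1]
  • {4,7}:  v_{4} + v_{7} = v_{2}  ⟹  sig = [2:1]
  • {5,7}:  v_{5} + v_{7} = v_{6}  ⟹  sig = [2:1]
  • {2,3}:  v_{2} + v_{3} = 2·v_{1}  ⟹  sig = [2:2]
  • {3,6}:  v_{3} + v_{6} = 2·v_{5}  ⟹  sig = [2:2]
  • {4,5}:  v_{4} + v_{5} = 2·v_{1}  ⟹  sig = [2:2]
  • {3,4}:  v_{3} + v_{4} = 3·v_{1}  ⟹  sig = [2:3]

Signatures (|P|; sorted positive RHS coefficients), sorted:
    [2:]
    [2:]
    [2:1]
    [2:1]
    [2:1]
    [2:1]
    [2:1]
    [2:1]
    [2:1]
    [2:1]
    [2:2]
    [2:2]
    [2:2]
    [2:3]


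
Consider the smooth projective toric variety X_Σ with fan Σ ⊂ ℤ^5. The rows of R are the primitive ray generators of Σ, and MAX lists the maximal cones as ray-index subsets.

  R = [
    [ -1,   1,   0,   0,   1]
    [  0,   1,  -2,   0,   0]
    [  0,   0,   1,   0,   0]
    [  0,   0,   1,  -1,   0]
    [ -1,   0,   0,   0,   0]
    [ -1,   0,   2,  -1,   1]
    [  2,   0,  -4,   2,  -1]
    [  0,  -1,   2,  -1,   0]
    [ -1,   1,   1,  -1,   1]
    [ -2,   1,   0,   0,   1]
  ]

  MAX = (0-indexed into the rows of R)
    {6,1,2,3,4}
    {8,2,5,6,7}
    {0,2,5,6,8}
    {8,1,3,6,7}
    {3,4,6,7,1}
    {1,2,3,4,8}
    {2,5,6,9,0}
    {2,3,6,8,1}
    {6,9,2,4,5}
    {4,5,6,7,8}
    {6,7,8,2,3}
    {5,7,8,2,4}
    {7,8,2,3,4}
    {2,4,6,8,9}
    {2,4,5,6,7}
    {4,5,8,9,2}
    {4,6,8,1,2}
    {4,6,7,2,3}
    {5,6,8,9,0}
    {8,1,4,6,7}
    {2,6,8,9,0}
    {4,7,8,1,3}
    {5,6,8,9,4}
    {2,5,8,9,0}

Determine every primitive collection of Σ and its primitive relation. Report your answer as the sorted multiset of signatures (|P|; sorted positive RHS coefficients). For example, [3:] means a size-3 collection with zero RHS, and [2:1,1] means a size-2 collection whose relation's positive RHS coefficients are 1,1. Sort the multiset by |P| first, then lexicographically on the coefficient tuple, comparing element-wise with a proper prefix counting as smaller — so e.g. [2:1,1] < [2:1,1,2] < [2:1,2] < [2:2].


The 14 primitive collections of Σ (r=10, n=5):

  P={0,3}:  v_{0} + v_{3} = v_{8}  so sig = [2:1]
  P={0,4}:  v_{0} + v_{4} = v_{9}  so sig = [2:1]
  P={0,7}:  v_{0} + v_{7} = v_{5}  so sig = [2:1]
  P={3,5}:  v_{3} + v_{5} = v_{7} + v_{8}  so sig = [2:1,1]
  P={3,9}:  v_{3} + v_{9} = v_{4} + v_{8}  so sig = [2:1,1]
  P={7,9}:  v_{7} + v_{9} = v_{4} + v_{5}  so sig = [2:1,1]
  P={1,5}:  v_{1} + v_{5} = v_{4} + v_{6} + v_{7} + 2·v_{8}  so sig = [2:1,1,1,2]
  P={0,1}:  v_{0} + v_{1} = v_{4} + v_{6} + 2·v_{8}  so sig = [2:1,1,2]
  P={1,9}:  v_{1} + v_{9} = 2·v_{4} + v_{6} + 2·v_{8}  so sig = [2:1,2,2]
  P={1,2,7}:  v_{1} + v_{2} + v_{7} = v_{3}  so sig = [3:1]
  P={3,4,6,8}:  v_{3} + v_{4} + v_{6} + v_{8} = v_{1}  so sig = [4:1]
  P={2,4,6,7,8}:  v_{2} + v_{4} + v_{6} + v_{7} + v_{8} = 0  so sig = [5:]
  P={2,4,5,6,8}:  v_{2} + v_{4} + v_{5} + v_{6} + v_{8} = v_{0}  so sig = [5:1]
  P={2,5,6,8,9}:  v_{2} + v_{5} + v_{6} + v_{8} + v_{9} = 2·v_{0}  so sig = [5:2]

Sorted signature multiset PRS(X):
    |P|=2: 9 collections, coeffs (1), (1), (1), (1,1), (1,1), (1,1), (1,1,1,2), (1,1,2), (1,2,2)
    |P|=3: 1 collection, coeffs (1)
    |P|=4: 1 collection, coeffs (1)
    |P|=5: 3 collections, coeffs (), (1), (2)


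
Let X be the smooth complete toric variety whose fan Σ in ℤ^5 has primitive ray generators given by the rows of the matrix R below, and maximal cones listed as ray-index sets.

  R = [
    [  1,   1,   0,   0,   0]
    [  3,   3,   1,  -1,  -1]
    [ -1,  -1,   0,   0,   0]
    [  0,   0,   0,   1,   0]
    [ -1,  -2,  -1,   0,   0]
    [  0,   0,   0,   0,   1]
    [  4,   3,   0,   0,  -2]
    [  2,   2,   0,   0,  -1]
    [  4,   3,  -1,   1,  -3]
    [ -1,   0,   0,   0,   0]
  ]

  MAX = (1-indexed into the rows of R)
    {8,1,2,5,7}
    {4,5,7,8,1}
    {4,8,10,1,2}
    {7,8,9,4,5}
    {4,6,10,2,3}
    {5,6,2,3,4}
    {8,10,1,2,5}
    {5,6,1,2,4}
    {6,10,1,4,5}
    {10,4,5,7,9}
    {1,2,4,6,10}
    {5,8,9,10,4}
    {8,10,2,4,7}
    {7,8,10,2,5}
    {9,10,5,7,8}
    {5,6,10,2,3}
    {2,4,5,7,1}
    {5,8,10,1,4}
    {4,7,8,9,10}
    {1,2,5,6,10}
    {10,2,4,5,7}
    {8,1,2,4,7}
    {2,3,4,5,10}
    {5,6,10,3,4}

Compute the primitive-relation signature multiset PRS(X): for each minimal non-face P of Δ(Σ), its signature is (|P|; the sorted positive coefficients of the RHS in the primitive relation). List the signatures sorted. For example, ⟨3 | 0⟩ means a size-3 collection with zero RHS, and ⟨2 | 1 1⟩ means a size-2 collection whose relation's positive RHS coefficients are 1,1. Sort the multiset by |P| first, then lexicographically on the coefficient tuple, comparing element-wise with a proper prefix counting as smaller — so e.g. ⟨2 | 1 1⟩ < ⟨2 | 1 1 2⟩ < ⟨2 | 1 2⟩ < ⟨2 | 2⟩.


14 collections generate NE(X_Σ); each relation:

  {1,3}:  v_{1} + v_{3} = 0  ⟹  sig = ⟨2 | 0⟩
  {3,8}:  v_{3} + v_{8} = v_{2} + v_{4} + v_{5} + v_{10}  ⟹  sig = ⟨2 | 1 1 1 1⟩
  {6,7}:  v_{6} + v_{7} = 2·v_{1} + v_{2} + v_{4} + v_{5}  ⟹  sig = ⟨2 | 1 1 1 2⟩
  {6,9}:  v_{6} + v_{9} = v_{1} + v_{4} + v_{5} + 2·v_{8}  ⟹  sig = ⟨2 | 1 1 1 2⟩
  {3,9}:  v_{3} + v_{9} = v_{2} + 2·v_{4} + 2·v_{5} + v_{7} + 2·v_{10}  ⟹  sig = ⟨2 | 1 1 2 2 2⟩
  {1,9}:  v_{1} + v_{9} = v_{4} + v_{5} + 3·v_{8}  ⟹  sig = ⟨2 | 1 1 3⟩
  {2,9}:  v_{2} + v_{9} = 2·v_{7} + v_{10}  ⟹  sig = ⟨2 | 1 2⟩
  {3,7}:  v_{3} + v_{7} = 2·v_{2} + 2·v_{4} + 2·v_{5} + v_{10}  ⟹  sig = ⟨2 | 1 2 2 2⟩
  {6,8}:  v_{6} + v_{8} = 2·v_{1}  ⟹  sig = ⟨2 | 2⟩
  {1,7,10}:  v_{1} + v_{7} + v_{10} = 2·v_{8}  ⟹  sig = ⟨3 | 2⟩
  {2,4,5,8}:  v_{2} + v_{4} + v_{5} + v_{8} = v_{7}  ⟹  sig = ⟨4 | 1⟩
  {1,2,4,5,10}:  v_{1} + v_{2} + v_{4} + v_{5} + v_{10} = v_{8}  ⟹  sig = ⟨5 | 1⟩
  {2,4,5,6,10}:  v_{2} + v_{4} + v_{5} + v_{6} + v_{10} = v_{1}  ⟹  sig = ⟨5 | 1⟩
  {4,5,7,8,10}:  v_{4} + v_{5} + v_{7} + v_{8} + v_{10} = v_{9}  ⟹  sig = ⟨5 | 1⟩

so the primitive-relation signature multiset is
    ⟨2 | 0⟩
    ⟨2 | 1 1 1 1⟩
    ⟨2 | 1 1 1 2⟩
    ⟨2 | 1 1 1 2⟩
    ⟨2 | 1 1 2 2 2⟩
    ⟨2 | 1 1 3⟩
    ⟨2 | 1 2⟩
    ⟨2 | 1 2 2 2⟩
    ⟨2 | 2⟩
    ⟨3 | 2⟩
    ⟨4 | 1⟩
    ⟨5 | 1⟩
    ⟨5 | 1⟩
    ⟨5 | 1⟩


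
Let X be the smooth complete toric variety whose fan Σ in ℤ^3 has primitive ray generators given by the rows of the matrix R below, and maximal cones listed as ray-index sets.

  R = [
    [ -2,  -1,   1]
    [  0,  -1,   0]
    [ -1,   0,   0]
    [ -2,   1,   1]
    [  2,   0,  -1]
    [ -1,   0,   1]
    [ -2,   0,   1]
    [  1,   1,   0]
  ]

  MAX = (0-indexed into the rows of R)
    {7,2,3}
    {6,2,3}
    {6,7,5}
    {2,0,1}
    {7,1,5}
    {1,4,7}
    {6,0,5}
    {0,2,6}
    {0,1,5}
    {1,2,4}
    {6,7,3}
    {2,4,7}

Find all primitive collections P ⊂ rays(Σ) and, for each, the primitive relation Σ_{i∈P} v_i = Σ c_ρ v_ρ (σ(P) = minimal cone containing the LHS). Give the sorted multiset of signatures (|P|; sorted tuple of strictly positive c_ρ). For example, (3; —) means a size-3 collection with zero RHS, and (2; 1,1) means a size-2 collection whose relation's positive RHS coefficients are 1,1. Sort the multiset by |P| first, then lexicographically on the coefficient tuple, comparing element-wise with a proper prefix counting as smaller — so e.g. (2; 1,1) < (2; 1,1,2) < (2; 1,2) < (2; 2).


Primitive collections (12):

  {4,6}:  v_{4} + v_{6} = 0  ⟹  sig = (2; —)
  {0,4}:  v_{0} + v_{4} = v_{1}  ⟹  sig = (2; 1)
  {0,7}:  v_{0} + v_{7} = v_{5}  ⟹  sig = (2; 1)
  {1,3}:  v_{1} + v_{3} = v_{6}  ⟹  sig = (2; 1)
  {1,6}:  v_{1} + v_{6} = v_{0}  ⟹  sig = (2; 1)
  {2,5}:  v_{2} + v_{5} = v_{6}  ⟹  sig = (2; 1)
  {3,4}:  v_{3} + v_{4} = v_{2} + v_{7}  ⟹  sig = (2; 1,1)
  {4,5}:  v_{4} + v_{5} = v_{1} + v_{7}  ⟹  sig = (2; 1,1)
  {3,5}:  v_{3} + v_{5} = 2·v_{6} + v_{7}  ⟹  sig = (2; 1,2)
  {0,3}:  v_{0} + v_{3} = 2·v_{6}  ⟹  sig = (2; 2)
  {1,2,7}:  v_{1} + v_{2} + v_{7} = 0  ⟹  sig = (3; —)
  {2,6,7}:  v_{2} + v_{6} + v_{7} = v_{3}  ⟹  sig = (3; 1)

Signatures (|P|; sorted positive RHS coefficients), sorted:
[(2; —), (2; 1), (2; 1), (2; 1), (2; 1), (2; 1), (2; 1,1), (2; 1,1), (2; 1,2), (2; 2), (3; —), (3; 1)]


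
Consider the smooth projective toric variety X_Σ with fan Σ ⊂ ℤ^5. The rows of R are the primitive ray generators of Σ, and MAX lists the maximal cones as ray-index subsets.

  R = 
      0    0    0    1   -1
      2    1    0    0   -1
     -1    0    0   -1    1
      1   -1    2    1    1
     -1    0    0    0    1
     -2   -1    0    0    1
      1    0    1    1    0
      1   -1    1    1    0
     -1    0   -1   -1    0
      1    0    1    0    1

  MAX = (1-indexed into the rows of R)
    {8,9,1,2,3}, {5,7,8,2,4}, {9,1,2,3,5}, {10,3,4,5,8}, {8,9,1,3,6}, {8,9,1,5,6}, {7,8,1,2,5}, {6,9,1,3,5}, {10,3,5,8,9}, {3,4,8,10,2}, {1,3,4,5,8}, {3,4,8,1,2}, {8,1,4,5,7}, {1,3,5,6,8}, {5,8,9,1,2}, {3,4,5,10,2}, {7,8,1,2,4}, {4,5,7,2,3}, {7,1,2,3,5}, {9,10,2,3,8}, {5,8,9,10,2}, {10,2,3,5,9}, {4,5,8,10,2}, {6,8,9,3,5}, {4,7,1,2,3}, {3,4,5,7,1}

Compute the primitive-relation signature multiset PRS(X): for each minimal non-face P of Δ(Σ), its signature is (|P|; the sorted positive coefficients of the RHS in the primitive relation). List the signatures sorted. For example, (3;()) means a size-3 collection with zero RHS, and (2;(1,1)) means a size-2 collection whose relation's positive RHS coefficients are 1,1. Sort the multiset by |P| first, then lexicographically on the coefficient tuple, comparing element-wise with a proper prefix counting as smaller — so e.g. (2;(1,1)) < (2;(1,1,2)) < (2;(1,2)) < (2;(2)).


The 12 primitive collections of Σ (r=10, n=5):

  {2,6}:  v_{2} + v_{6} = 0  ⇒ sig = (2;())
  {7,9}:  v_{7} + v_{9} = 0  ⇒ sig = (2;())
  {1,10}:  v_{1} + v_{10} = v_{7}  ⇒ sig = (2;(1))
  {4,9}:  v_{4} + v_{9} = v_{3} + v_{8}  ⇒ sig = (2;(1,1))
  {6,10}:  v_{6} + v_{10} = v_{3} + v_{5} + v_{8}  ⇒ sig = (2;(1,1,1))
  {7,10}:  v_{7} + v_{10} = v_{2} + v_{4} + v_{5}  ⇒ sig = (2;(1,1,1))
  {6,7}:  v_{6} + v_{7} = v_{1} + v_{3} + v_{5} + v_{8}  ⇒ sig = (2;(1,1,1,1))
  {4,6}:  v_{4} + v_{6} = v_{1} + 2·v_{3} + v_{5} + 2·v_{8}  ⇒ sig = (2;(1,1,2,2))
  {3,7,8}:  v_{3} + v_{7} + v_{8} = v_{4}  ⇒ sig = (3;(1))
  {2,3,5,8}:  v_{2} + v_{3} + v_{5} + v_{8} = v_{10}  ⇒ sig = (4;(1))
  {1,2,4,5}:  v_{1} + v_{2} + v_{4} + v_{5} = 2·v_{7}  ⇒ sig = (4;(2))
  {1,3,5,8,9}:  v_{1} + v_{3} + v_{5} + v_{8} + v_{9} = v_{6}  ⇒ sig = (5;(1))

Signatures (|P|; sorted positive RHS coefficients), sorted:
{ (2;()) ×2,  (2;(1)),  (2;(1,1)),  (2;(1,1,1)) ×2,  (2;(1,1,1,1)),  (2;(1,1,2,2)),  (3;(1)),  (4;(1)),  (4;(2)),  (5;(1)) }


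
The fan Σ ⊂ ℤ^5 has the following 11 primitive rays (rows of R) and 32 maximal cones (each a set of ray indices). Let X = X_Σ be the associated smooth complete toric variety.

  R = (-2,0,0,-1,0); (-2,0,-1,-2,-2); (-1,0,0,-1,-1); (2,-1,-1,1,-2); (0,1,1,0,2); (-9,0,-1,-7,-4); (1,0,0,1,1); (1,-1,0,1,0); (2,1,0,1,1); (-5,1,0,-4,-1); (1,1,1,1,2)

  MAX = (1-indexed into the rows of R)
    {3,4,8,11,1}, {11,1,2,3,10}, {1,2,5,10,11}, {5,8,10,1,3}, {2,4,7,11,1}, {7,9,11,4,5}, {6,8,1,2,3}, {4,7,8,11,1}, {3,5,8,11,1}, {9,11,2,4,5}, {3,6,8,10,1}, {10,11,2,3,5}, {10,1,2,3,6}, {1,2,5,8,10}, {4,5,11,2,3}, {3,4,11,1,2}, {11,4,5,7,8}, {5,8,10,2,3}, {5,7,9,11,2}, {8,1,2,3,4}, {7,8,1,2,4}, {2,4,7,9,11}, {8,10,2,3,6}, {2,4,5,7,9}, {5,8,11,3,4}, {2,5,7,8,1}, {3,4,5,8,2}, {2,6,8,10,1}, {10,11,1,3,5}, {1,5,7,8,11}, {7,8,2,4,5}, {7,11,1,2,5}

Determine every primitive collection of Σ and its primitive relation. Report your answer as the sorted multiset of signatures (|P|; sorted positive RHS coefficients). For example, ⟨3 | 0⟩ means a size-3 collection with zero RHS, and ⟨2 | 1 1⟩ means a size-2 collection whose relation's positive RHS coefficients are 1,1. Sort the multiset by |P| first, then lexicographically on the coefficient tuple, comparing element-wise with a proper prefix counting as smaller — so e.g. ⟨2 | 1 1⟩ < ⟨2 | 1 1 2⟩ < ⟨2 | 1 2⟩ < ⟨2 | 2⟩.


Minimal non-faces — 18 found among 11 rays, 32 max cones:

  {3,7}:  v_{3} + v_{7} = 0  →  sig = ⟨2 | 0⟩
  {4,10}:  v_{4} + v_{10} = v_{2} + v_{3}  →  sig = ⟨2 | 1 1⟩
  {6,9}:  v_{6} + v_{9} = v_{2} + v_{10}  →  sig = ⟨2 | 1 1⟩
  {1,9}:  v_{1} + v_{9} = v_{2} + v_{7} + v_{11}  →  sig = ⟨2 | 1 1 1⟩
  {6,11}:  v_{6} + v_{11} = v_{1} + v_{3} + v_{10}  →  sig = ⟨2 | 1 1 1⟩
  {7,10}:  v_{7} + v_{10} = v_{1} + v_{2} + v_{5}  →  sig = ⟨2 | 1 1 1⟩
  {8,9}:  v_{8} + v_{9} = v_{4} + v_{5} + v_{7}  →  sig = ⟨2 | 1 1 1⟩
  {3,9}:  v_{3} + v_{9} = v_{2} + v_{4} + v_{5} + v_{11}  →  sig = ⟨2 | 1 1 1 1⟩
  {6,7}:  v_{6} + v_{7} = v_{1} + v_{2} + v_{8} + v_{10}  →  sig = ⟨2 | 1 1 1 1⟩
  {9,10}:  v_{9} + v_{10} = 2·v_{2} + v_{5} + v_{11}  →  sig = ⟨2 | 1 1 2⟩
  {4,6}:  v_{4} + v_{6} = v_{1} + 2·v_{2} + 2·v_{3} + v_{8}  →  sig = ⟨2 | 1 1 2 2⟩
  {5,6}:  v_{5} + v_{6} = v_{8} + 2·v_{10}  →  sig = ⟨2 | 1 2⟩
  {1,4,5}:  v_{1} + v_{4} + v_{5} = 0  →  sig = ⟨3 | 0⟩
  {2,8,11}:  v_{2} + v_{8} + v_{11} = 0  →  sig = ⟨3 | 0⟩
  {8,10,11}:  v_{8} + v_{10} + v_{11} = v_{1} + v_{3} + v_{5}  →  sig = ⟨3 | 1 1 1⟩
  {1,2,3,5}:  v_{1} + v_{2} + v_{3} + v_{5} = v_{10}  →  sig = ⟨4 | 1⟩
  {1,2,3,8,10}:  v_{1} + v_{2} + v_{3} + v_{8} + v_{10} = v_{6}  →  sig = ⟨5 | 1⟩
  {2,4,5,7,11}:  v_{2} + v_{4} + v_{5} + v_{7} + v_{11} = v_{9}  →  sig = ⟨5 | 1⟩

Signatures (|P|; sorted positive RHS coefficients), sorted:
    |P|=2: 12 collections, coeffs (), (1,1), (1,1), (1,1,1), (1,1,1), (1,1,1), (1,1,1), (1,1,1,1), (1,1,1,1), (1,1,2), (1,1,2,2), (1,2)
    |P|=3: 3 collections, coeffs (), (), (1,1,1)
    |P|=4: 1 collection, coeffs (1)
    |P|=5: 2 collections, coeffs (1), (1)


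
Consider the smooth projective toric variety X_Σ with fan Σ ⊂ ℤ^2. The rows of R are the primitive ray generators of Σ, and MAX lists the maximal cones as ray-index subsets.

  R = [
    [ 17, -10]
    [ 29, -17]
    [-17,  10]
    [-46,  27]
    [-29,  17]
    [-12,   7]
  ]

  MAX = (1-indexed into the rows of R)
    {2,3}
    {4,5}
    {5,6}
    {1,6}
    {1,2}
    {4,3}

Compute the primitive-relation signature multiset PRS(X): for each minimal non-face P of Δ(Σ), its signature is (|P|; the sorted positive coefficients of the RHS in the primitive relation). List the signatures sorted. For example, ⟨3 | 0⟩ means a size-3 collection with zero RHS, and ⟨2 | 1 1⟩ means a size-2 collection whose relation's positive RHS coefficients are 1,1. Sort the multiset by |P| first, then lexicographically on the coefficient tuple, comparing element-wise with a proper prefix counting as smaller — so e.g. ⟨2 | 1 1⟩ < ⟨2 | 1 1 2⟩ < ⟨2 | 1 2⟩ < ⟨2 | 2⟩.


Primitive collections (9):

  {1,3}:  v_{1} + v_{3} = 0  ⇒ sig = ⟨2 | 0⟩
  {2,5}:  v_{2} + v_{5} = 0  ⇒ sig = ⟨2 | 0⟩
  {1,4}:  v_{1} + v_{4} = v_{5}  ⇒ sig = ⟨2 | 1⟩
  {1,5}:  v_{1} + v_{5} = v_{6}  ⇒ sig = ⟨2 | 1⟩
  {2,4}:  v_{2} + v_{4} = v_{3}  ⇒ sig = ⟨2 | 1⟩
  {2,6}:  v_{2} + v_{6} = v_{1}  ⇒ sig = ⟨2 | 1⟩
  {3,5}:  v_{3} + v_{5} = v_{4}  ⇒ sig = ⟨2 | 1⟩
  {3,6}:  v_{3} + v_{6} = v_{5}  ⇒ sig = ⟨2 | 1⟩
  {4,6}:  v_{4} + v_{6} = 2·v_{5}  ⇒ sig = ⟨2 | 2⟩

Hence PRS(X_Σ) =
{ ⟨2 | 0⟩ ×2,  ⟨2 | 1⟩ ×6,  ⟨2 | 2⟩ }


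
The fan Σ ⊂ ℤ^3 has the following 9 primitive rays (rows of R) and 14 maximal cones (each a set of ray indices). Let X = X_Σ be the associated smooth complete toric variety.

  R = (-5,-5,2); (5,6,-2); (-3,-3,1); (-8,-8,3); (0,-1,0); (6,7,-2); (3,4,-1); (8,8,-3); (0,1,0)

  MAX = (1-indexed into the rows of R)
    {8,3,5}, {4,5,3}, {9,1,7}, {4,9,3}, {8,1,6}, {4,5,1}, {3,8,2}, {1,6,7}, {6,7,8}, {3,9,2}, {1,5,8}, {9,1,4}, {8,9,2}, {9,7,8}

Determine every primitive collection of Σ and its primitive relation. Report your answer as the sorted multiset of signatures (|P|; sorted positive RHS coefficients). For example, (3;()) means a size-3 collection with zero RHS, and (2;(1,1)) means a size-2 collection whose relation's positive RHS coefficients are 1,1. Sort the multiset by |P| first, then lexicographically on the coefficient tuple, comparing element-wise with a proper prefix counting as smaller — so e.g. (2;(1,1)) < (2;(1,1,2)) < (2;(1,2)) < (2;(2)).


Minimal non-faces — 18 found among 9 rays, 14 max cones:

  P={4,8}:  v_{4} + v_{8} = 0  so sig = (2;())
  P={5,9}:  v_{5} + v_{9} = 0  so sig = (2;())
  P={1,2}:  v_{1} + v_{2} = v_{9}  so sig = (2;(1))
  P={1,3}:  v_{1} + v_{3} = v_{4}  so sig = (2;(1))
  P={3,6}:  v_{3} + v_{6} = v_{7}  so sig = (2;(1))
  P={3,7}:  v_{3} + v_{7} = v_{9}  so sig = (2;(1))
  P={2,4}:  v_{2} + v_{4} = v_{3} + v_{9}  so sig = (2;(1,1))
  P={2,5}:  v_{2} + v_{5} = v_{3} + v_{8}  so sig = (2;(1,1))
  P={4,6}:  v_{4} + v_{6} = v_{1} + v_{7}  so sig = (2;(1,1))
  P={4,7}:  v_{4} + v_{7} = v_{1} + v_{9}  so sig = (2;(1,1))
  P={5,7}:  v_{5} + v_{7} = v_{1} + v_{8}  so sig = (2;(1,1))
  P={2,6}:  v_{2} + v_{6} = v_{7} + v_{8} + v_{9}  so sig = (2;(1,1,1))
  P={2,7}:  v_{2} + v_{7} = v_{8} + 2·v_{9}  so sig = (2;(1,2))
  P={6,9}:  v_{6} + v_{9} = 2·v_{7}  so sig = (2;(2))
  P={5,6}:  v_{5} + v_{6} = 2·v_{1} + 2·v_{8}  so sig = (2;(2,2))
  P={1,7,8}:  v_{1} + v_{7} + v_{8} = v_{6}  so sig = (3;(1))
  P={1,8,9}:  v_{1} + v_{8} + v_{9} = v_{7}  so sig = (3;(1))
  P={3,8,9}:  v_{3} + v_{8} + v_{9} = v_{2}  so sig = (3;(1))

Sorted signature multiset PRS(X):
    |P|=2: 15 collections, coeffs (), (), (1), (1), (1), (1), (1,1), (1,1), (1,1), (1,1), (1,1), (1,1,1), (1,2), (2), (2,2)
    |P|=3: 3 collections, coeffs (1), (1), (1)
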